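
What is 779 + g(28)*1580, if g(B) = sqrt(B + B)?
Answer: 779 + 3160*sqrt(14) ≈ 12603.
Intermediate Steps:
g(B) = sqrt(2)*sqrt(B) (g(B) = sqrt(2*B) = sqrt(2)*sqrt(B))
779 + g(28)*1580 = 779 + (sqrt(2)*sqrt(28))*1580 = 779 + (sqrt(2)*(2*sqrt(7)))*1580 = 779 + (2*sqrt(14))*1580 = 779 + 3160*sqrt(14)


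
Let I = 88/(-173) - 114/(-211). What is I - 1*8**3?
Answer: -18688382/36503 ≈ -511.97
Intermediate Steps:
I = 1154/36503 (I = 88*(-1/173) - 114*(-1/211) = -88/173 + 114/211 = 1154/36503 ≈ 0.031614)
I - 1*8**3 = 1154/36503 - 1*8**3 = 1154/36503 - 1*512 = 1154/36503 - 512 = -18688382/36503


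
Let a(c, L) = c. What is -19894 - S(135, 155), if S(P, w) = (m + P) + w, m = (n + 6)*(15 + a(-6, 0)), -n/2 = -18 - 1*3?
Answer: -20616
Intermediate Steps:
n = 42 (n = -2*(-18 - 1*3) = -2*(-18 - 3) = -2*(-21) = 42)
m = 432 (m = (42 + 6)*(15 - 6) = 48*9 = 432)
S(P, w) = 432 + P + w (S(P, w) = (432 + P) + w = 432 + P + w)
-19894 - S(135, 155) = -19894 - (432 + 135 + 155) = -19894 - 1*722 = -19894 - 722 = -20616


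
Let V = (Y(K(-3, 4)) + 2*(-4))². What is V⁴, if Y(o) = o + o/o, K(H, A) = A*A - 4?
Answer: 390625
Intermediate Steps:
K(H, A) = -4 + A² (K(H, A) = A² - 4 = -4 + A²)
Y(o) = 1 + o (Y(o) = o + 1 = 1 + o)
V = 25 (V = ((1 + (-4 + 4²)) + 2*(-4))² = ((1 + (-4 + 16)) - 8)² = ((1 + 12) - 8)² = (13 - 8)² = 5² = 25)
V⁴ = 25⁴ = 390625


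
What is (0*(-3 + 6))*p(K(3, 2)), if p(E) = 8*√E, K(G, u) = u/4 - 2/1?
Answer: 0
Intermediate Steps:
K(G, u) = -2 + u/4 (K(G, u) = u*(¼) - 2*1 = u/4 - 2 = -2 + u/4)
(0*(-3 + 6))*p(K(3, 2)) = (0*(-3 + 6))*(8*√(-2 + (¼)*2)) = (0*3)*(8*√(-2 + ½)) = 0*(8*√(-3/2)) = 0*(8*(I*√6/2)) = 0*(4*I*√6) = 0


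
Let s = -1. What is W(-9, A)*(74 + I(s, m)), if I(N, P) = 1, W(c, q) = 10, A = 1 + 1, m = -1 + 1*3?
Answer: 750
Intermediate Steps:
m = 2 (m = -1 + 3 = 2)
A = 2
W(-9, A)*(74 + I(s, m)) = 10*(74 + 1) = 10*75 = 750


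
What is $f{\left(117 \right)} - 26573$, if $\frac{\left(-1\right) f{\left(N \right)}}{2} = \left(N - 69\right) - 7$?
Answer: $-26655$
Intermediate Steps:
$f{\left(N \right)} = 152 - 2 N$ ($f{\left(N \right)} = - 2 \left(\left(N - 69\right) - 7\right) = - 2 \left(\left(-69 + N\right) - 7\right) = - 2 \left(-76 + N\right) = 152 - 2 N$)
$f{\left(117 \right)} - 26573 = \left(152 - 234\right) - 26573 = -82 - 26573 = -26655$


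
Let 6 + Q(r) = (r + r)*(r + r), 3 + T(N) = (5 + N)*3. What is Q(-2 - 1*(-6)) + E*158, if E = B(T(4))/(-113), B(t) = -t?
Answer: 10346/113 ≈ 91.557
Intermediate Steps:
T(N) = 12 + 3*N (T(N) = -3 + (5 + N)*3 = -3 + (15 + 3*N) = 12 + 3*N)
Q(r) = -6 + 4*r² (Q(r) = -6 + (r + r)*(r + r) = -6 + (2*r)*(2*r) = -6 + 4*r²)
E = 24/113 (E = -(12 + 3*4)/(-113) = -(12 + 12)*(-1/113) = -1*24*(-1/113) = -24*(-1/113) = 24/113 ≈ 0.21239)
Q(-2 - 1*(-6)) + E*158 = (-6 + 4*(-2 - 1*(-6))²) + (24/113)*158 = (-6 + 4*(-2 + 6)²) + 3792/113 = (-6 + 4*4²) + 3792/113 = (-6 + 4*16) + 3792/113 = (-6 + 64) + 3792/113 = 58 + 3792/113 = 10346/113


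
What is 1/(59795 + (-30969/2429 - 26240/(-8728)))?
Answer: 2650039/158433261946 ≈ 1.6727e-5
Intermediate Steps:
1/(59795 + (-30969/2429 - 26240/(-8728))) = 1/(59795 + (-30969*1/2429 - 26240*(-1/8728))) = 1/(59795 + (-30969/2429 + 3280/1091)) = 1/(59795 - 25820059/2650039) = 1/(158433261946/2650039) = 2650039/158433261946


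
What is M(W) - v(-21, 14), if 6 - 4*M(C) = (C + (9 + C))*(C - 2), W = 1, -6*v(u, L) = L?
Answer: 79/12 ≈ 6.5833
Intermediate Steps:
v(u, L) = -L/6
M(C) = 3/2 - (-2 + C)*(9 + 2*C)/4 (M(C) = 3/2 - (C + (9 + C))*(C - 2)/4 = 3/2 - (9 + 2*C)*(-2 + C)/4 = 3/2 - (-2 + C)*(9 + 2*C)/4)
M(W) - v(-21, 14) = (6 - 5/4*1 - ½*1²) - (-1)*14/6 = (6 - 5/4 - ½*1) - 1*(-7/3) = (6 - 5/4 - ½) + 7/3 = 17/4 + 7/3 = 79/12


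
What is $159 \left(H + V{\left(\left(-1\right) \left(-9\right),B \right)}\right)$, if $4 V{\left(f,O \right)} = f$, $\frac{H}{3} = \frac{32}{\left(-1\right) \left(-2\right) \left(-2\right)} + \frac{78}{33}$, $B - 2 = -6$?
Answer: $- \frac{102555}{44} \approx -2330.8$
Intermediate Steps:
$B = -4$ ($B = 2 - 6 = -4$)
$H = - \frac{186}{11}$ ($H = 3 \left(\frac{32}{\left(-1\right) \left(-2\right) \left(-2\right)} + \frac{78}{33}\right) = 3 \left(\frac{32}{2 \left(-2\right)} + 78 \cdot \frac{1}{33}\right) = 3 \left(\frac{32}{-4} + \frac{26}{11}\right) = 3 \left(32 \left(- \frac{1}{4}\right) + \frac{26}{11}\right) = 3 \left(-8 + \frac{26}{11}\right) = 3 \left(- \frac{62}{11}\right) = - \frac{186}{11} \approx -16.909$)
$V{\left(f,O \right)} = \frac{f}{4}$
$159 \left(H + V{\left(\left(-1\right) \left(-9\right),B \right)}\right) = 159 \left(- \frac{186}{11} + \frac{\left(-1\right) \left(-9\right)}{4}\right) = 159 \left(- \frac{186}{11} + \frac{1}{4} \cdot 9\right) = 159 \left(- \frac{186}{11} + \frac{9}{4}\right) = 159 \left(- \frac{645}{44}\right) = - \frac{102555}{44}$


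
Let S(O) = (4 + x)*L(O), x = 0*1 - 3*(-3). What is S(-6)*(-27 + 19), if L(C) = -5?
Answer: 520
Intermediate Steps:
x = 9 (x = 0 + 9 = 9)
S(O) = -65 (S(O) = (4 + 9)*(-5) = 13*(-5) = -65)
S(-6)*(-27 + 19) = -65*(-27 + 19) = -65*(-8) = 520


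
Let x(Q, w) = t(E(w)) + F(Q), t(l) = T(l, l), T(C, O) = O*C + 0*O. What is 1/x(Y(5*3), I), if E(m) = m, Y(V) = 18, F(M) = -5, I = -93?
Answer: 1/8644 ≈ 0.00011569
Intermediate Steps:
T(C, O) = C*O (T(C, O) = C*O + 0 = C*O)
t(l) = l**2 (t(l) = l*l = l**2)
x(Q, w) = -5 + w**2 (x(Q, w) = w**2 - 5 = -5 + w**2)
1/x(Y(5*3), I) = 1/(-5 + (-93)**2) = 1/(-5 + 8649) = 1/8644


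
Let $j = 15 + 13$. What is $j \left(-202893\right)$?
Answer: $-5681004$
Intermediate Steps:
$j = 28$
$j \left(-202893\right) = 28 \left(-202893\right) = -5681004$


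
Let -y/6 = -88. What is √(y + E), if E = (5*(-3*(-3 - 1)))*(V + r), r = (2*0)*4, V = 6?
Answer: 2*√222 ≈ 29.799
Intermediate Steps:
y = 528 (y = -6*(-88) = 528)
r = 0 (r = 0*4 = 0)
E = 360 (E = (5*(-3*(-3 - 1)))*(6 + 0) = (5*(-3*(-4)))*6 = (5*12)*6 = 60*6 = 360)
√(y + E) = √(528 + 360) = √888 = 2*√222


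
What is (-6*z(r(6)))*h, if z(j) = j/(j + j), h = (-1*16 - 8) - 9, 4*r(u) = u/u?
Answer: 99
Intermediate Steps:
r(u) = ¼ (r(u) = (u/u)/4 = (¼)*1 = ¼)
h = -33 (h = (-16 - 8) - 9 = -24 - 9 = -33)
z(j) = ½ (z(j) = j/((2*j)) = (1/(2*j))*j = ½)
(-6*z(r(6)))*h = -6*½*(-33) = -3*(-33) = 99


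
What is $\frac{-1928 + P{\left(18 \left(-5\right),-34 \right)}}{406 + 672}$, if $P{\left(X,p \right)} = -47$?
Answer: $- \frac{1975}{1078} \approx -1.8321$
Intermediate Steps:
$\frac{-1928 + P{\left(18 \left(-5\right),-34 \right)}}{406 + 672} = \frac{-1928 - 47}{406 + 672} = - \frac{1975}{1078}$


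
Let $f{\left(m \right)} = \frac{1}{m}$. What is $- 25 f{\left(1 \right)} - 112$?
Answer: $-137$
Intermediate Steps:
$- 25 f{\left(1 \right)} - 112 = - \frac{25}{1} - 112 = \left(-25\right) 1 - 112 = -25 - 112 = -137$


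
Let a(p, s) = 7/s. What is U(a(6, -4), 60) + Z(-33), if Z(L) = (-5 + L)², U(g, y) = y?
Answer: 1504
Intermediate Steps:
U(a(6, -4), 60) + Z(-33) = 60 + (-5 - 33)² = 60 + (-38)² = 60 + 1444 = 1504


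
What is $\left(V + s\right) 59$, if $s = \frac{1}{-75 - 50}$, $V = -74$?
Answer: $- \frac{545809}{125} \approx -4366.5$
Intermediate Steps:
$s = - \frac{1}{125}$ ($s = \frac{1}{-125} = - \frac{1}{125} \approx -0.008$)
$\left(V + s\right) 59 = \left(-74 - \frac{1}{125}\right) 59 = \left(- \frac{9251}{125}\right) 59 = - \frac{545809}{125}$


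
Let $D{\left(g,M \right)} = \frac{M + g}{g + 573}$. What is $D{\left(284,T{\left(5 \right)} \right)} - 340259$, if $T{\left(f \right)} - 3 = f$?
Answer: $- \frac{291601671}{857} \approx -3.4026 \cdot 10^{5}$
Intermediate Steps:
$T{\left(f \right)} = 3 + f$
$D{\left(g,M \right)} = \frac{M + g}{573 + g}$
$D{\left(284,T{\left(5 \right)} \right)} - 340259 = \frac{\left(3 + 5\right) + 284}{573 + 284} - 340259 = \frac{8 + 284}{857} - 340259 = \frac{1}{857} \cdot 292 - 340259 = \frac{292}{857} - 340259 = - \frac{291601671}{857}$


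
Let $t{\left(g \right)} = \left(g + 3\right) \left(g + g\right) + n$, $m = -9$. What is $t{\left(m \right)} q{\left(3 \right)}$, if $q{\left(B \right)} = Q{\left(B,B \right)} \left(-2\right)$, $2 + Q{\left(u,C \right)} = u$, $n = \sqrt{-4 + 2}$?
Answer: $-216 - 2 i \sqrt{2} \approx -216.0 - 2.8284 i$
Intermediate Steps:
$n = i \sqrt{2}$ ($n = \sqrt{-2} = i \sqrt{2} \approx 1.4142 i$)
$Q{\left(u,C \right)} = -2 + u$
$t{\left(g \right)} = i \sqrt{2} + 2 g \left(3 + g\right)$ ($t{\left(g \right)} = \left(g + 3\right) \left(g + g\right) + i \sqrt{2} = \left(3 + g\right) 2 g + i \sqrt{2} = 2 g \left(3 + g\right) + i \sqrt{2} = i \sqrt{2} + 2 g \left(3 + g\right)$)
$q{\left(B \right)} = 4 - 2 B$ ($q{\left(B \right)} = \left(-2 + B\right) \left(-2\right) = 4 - 2 B$)
$t{\left(m \right)} q{\left(3 \right)} = \left(2 \left(-9\right)^{2} + 6 \left(-9\right) + i \sqrt{2}\right) \left(4 - 6\right) = \left(2 \cdot 81 - 54 + i \sqrt{2}\right) \left(4 - 6\right) = \left(162 - 54 + i \sqrt{2}\right) \left(-2\right) = \left(108 + i \sqrt{2}\right) \left(-2\right) = -216 - 2 i \sqrt{2}$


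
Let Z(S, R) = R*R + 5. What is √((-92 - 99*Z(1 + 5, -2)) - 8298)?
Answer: I*√9281 ≈ 96.338*I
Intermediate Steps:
Z(S, R) = 5 + R² (Z(S, R) = R² + 5 = 5 + R²)
√((-92 - 99*Z(1 + 5, -2)) - 8298) = √((-92 - 99*(5 + (-2)²)) - 8298) = √((-92 - 99*(5 + 4)) - 8298) = √((-92 - 99*9) - 8298) = √((-92 - 891) - 8298) = √(-983 - 8298) = √(-9281) = I*√9281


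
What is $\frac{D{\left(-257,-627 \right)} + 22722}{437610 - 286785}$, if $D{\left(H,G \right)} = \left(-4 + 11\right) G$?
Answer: $\frac{6111}{50275} \approx 0.12155$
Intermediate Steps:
$D{\left(H,G \right)} = 7 G$
$\frac{D{\left(-257,-627 \right)} + 22722}{437610 - 286785} = \frac{7 \left(-627\right) + 22722}{437610 - 286785} = \frac{-4389 + 22722}{150825} = 18333 \cdot \frac{1}{150825} = \frac{6111}{50275}$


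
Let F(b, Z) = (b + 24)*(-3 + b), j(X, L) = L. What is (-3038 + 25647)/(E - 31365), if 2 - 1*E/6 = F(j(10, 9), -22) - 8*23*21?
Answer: -22609/9357 ≈ -2.4163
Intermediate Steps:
F(b, Z) = (-3 + b)*(24 + b) (F(b, Z) = (24 + b)*(-3 + b) = (-3 + b)*(24 + b))
E = 22008 (E = 12 - 6*((-72 + 9² + 21*9) - 8*23*21) = 12 - 6*((-72 + 81 + 189) - 184*21) = 12 - 6*(198 - 3864) = 12 - 6*(-3666) = 12 + 21996 = 22008)
(-3038 + 25647)/(E - 31365) = (-3038 + 25647)/(22008 - 31365) = 22609/(-9357) = 22609*(-1/9357) = -22609/9357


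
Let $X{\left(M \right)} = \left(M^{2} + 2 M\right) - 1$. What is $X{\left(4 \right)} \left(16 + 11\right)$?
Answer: $621$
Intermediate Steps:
$X{\left(M \right)} = -1 + M^{2} + 2 M$
$X{\left(4 \right)} \left(16 + 11\right) = \left(-1 + 4^{2} + 2 \cdot 4\right) \left(16 + 11\right) = \left(-1 + 16 + 8\right) 27 = 23 \cdot 27 = 621$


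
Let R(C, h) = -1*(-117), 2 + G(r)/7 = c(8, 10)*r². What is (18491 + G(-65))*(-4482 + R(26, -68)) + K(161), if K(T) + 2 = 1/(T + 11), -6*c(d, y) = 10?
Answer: 23135035097/172 ≈ 1.3451e+8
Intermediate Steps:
c(d, y) = -5/3 (c(d, y) = -⅙*10 = -5/3)
G(r) = -14 - 35*r²/3 (G(r) = -14 + 7*(-5*r²/3) = -14 - 35*r²/3)
R(C, h) = 117
K(T) = -2 + 1/(11 + T) (K(T) = -2 + 1/(T + 11) = -2 + 1/(11 + T))
(18491 + G(-65))*(-4482 + R(26, -68)) + K(161) = (18491 + (-14 - 35/3*(-65)²))*(-4482 + 117) + (-21 - 2*161)/(11 + 161) = (18491 + (-14 - 35/3*4225))*(-4365) + (-21 - 322)/172 = (18491 + (-14 - 147875/3))*(-4365) + (1/172)*(-343) = (18491 - 147917/3)*(-4365) - 343/172 = -92444/3*(-4365) - 343/172 = 134506020 - 343/172 = 23135035097/172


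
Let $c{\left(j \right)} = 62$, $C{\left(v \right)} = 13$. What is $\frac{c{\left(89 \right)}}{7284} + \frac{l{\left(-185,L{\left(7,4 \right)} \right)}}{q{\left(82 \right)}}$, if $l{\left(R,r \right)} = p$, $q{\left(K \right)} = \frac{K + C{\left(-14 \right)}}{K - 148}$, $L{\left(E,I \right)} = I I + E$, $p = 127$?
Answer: $- \frac{30524299}{345990} \approx -88.223$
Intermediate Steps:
$L{\left(E,I \right)} = E + I^{2}$ ($L{\left(E,I \right)} = I^{2} + E = E + I^{2}$)
$q{\left(K \right)} = \frac{13 + K}{-148 + K}$ ($q{\left(K \right)} = \frac{K + 13}{K - 148} = \frac{13 + K}{-148 + K}$)
$l{\left(R,r \right)} = 127$
$\frac{c{\left(89 \right)}}{7284} + \frac{l{\left(-185,L{\left(7,4 \right)} \right)}}{q{\left(82 \right)}} = \frac{62}{7284} + \frac{127}{\frac{1}{-148 + 82} \left(13 + 82\right)} = 62 \cdot \frac{1}{7284} + \frac{127}{\frac{1}{-66} \cdot 95} = \frac{31}{3642} + \frac{127}{\left(- \frac{1}{66}\right) 95} = \frac{31}{3642} + \frac{127}{- \frac{95}{66}} = \frac{31}{3642} + 127 \left(- \frac{66}{95}\right) = \frac{31}{3642} - \frac{8382}{95} = - \frac{30524299}{345990}$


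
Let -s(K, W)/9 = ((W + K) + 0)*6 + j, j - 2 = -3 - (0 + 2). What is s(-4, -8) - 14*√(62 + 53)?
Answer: 675 - 14*√115 ≈ 524.87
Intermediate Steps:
j = -3 (j = 2 + (-3 - (0 + 2)) = 2 + (-3 - 1*2) = 2 + (-3 - 2) = 2 - 5 = -3)
s(K, W) = 27 - 54*K - 54*W (s(K, W) = -9*(((W + K) + 0)*6 - 3) = -9*(((K + W) + 0)*6 - 3) = -9*((K + W)*6 - 3) = -9*((6*K + 6*W) - 3) = -9*(-3 + 6*K + 6*W) = 27 - 54*K - 54*W)
s(-4, -8) - 14*√(62 + 53) = (27 - 54*(-4) - 54*(-8)) - 14*√(62 + 53) = (27 + 216 + 432) - 14*√115 = 675 - 14*√115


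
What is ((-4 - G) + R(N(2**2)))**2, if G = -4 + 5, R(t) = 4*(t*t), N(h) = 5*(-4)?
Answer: 2544025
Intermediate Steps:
N(h) = -20
R(t) = 4*t**2
G = 1
((-4 - G) + R(N(2**2)))**2 = ((-4 - 1*1) + 4*(-20)**2)**2 = ((-4 - 1) + 4*400)**2 = (-5 + 1600)**2 = 1595**2 = 2544025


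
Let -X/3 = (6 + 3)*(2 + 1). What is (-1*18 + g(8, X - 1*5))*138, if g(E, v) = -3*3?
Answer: -3726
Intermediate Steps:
X = -81 (X = -3*(6 + 3)*(2 + 1) = -27*3 = -3*27 = -81)
g(E, v) = -9
(-1*18 + g(8, X - 1*5))*138 = (-1*18 - 9)*138 = (-18 - 9)*138 = -27*138 = -3726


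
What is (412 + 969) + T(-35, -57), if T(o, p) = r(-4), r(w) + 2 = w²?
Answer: 1395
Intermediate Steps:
r(w) = -2 + w²
T(o, p) = 14 (T(o, p) = -2 + (-4)² = -2 + 16 = 14)
(412 + 969) + T(-35, -57) = (412 + 969) + 14 = 1381 + 14 = 1395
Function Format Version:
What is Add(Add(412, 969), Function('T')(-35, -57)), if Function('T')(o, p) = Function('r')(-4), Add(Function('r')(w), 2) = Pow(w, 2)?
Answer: 1395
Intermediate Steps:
Function('r')(w) = Add(-2, Pow(w, 2))
Function('T')(o, p) = 14 (Function('T')(o, p) = Add(-2, Pow(-4, 2)) = Add(-2, 16) = 14)
Add(Add(412, 969), Function('T')(-35, -57)) = Add(Add(412, 969), 14) = Add(1381, 14) = 1395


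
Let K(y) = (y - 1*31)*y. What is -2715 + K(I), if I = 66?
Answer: -405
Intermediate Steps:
K(y) = y*(-31 + y) (K(y) = (y - 31)*y = (-31 + y)*y = y*(-31 + y))
-2715 + K(I) = -2715 + 66*(-31 + 66) = -2715 + 66*35 = -2715 + 2310 = -405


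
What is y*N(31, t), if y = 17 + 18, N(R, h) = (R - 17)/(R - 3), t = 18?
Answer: 35/2 ≈ 17.500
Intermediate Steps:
N(R, h) = (-17 + R)/(-3 + R)
y = 35
y*N(31, t) = 35*((-17 + 31)/(-3 + 31)) = 35*(14/28) = 35*((1/28)*14) = 35*(½) = 35/2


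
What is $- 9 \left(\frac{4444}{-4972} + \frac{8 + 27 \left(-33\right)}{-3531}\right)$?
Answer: $\frac{770556}{133001} \approx 5.7936$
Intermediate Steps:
$- 9 \left(\frac{4444}{-4972} + \frac{8 + 27 \left(-33\right)}{-3531}\right) = - 9 \left(4444 \left(- \frac{1}{4972}\right) + \left(8 - 891\right) \left(- \frac{1}{3531}\right)\right) = - 9 \left(- \frac{101}{113} - - \frac{883}{3531}\right) = - 9 \left(- \frac{101}{113} + \frac{883}{3531}\right) = \left(-9\right) \left(- \frac{256852}{399003}\right) = \frac{770556}{133001}$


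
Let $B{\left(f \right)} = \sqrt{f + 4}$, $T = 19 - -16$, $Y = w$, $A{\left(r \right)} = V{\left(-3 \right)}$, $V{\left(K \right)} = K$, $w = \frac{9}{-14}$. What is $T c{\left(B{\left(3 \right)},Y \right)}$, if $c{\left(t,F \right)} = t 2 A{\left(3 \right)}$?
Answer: $- 210 \sqrt{7} \approx -555.61$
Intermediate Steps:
$w = - \frac{9}{14}$ ($w = 9 \left(- \frac{1}{14}\right) = - \frac{9}{14} \approx -0.64286$)
$A{\left(r \right)} = -3$
$Y = - \frac{9}{14} \approx -0.64286$
$T = 35$ ($T = 19 + 16 = 35$)
$B{\left(f \right)} = \sqrt{4 + f}$
$c{\left(t,F \right)} = - 6 t$ ($c{\left(t,F \right)} = t 2 \left(-3\right) = 2 t \left(-3\right) = - 6 t$)
$T c{\left(B{\left(3 \right)},Y \right)} = 35 \left(- 6 \sqrt{4 + 3}\right) = 35 \left(- 6 \sqrt{7}\right) = - 210 \sqrt{7}$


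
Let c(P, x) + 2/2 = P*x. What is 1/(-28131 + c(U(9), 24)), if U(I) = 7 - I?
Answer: -1/28180 ≈ -3.5486e-5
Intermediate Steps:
c(P, x) = -1 + P*x
1/(-28131 + c(U(9), 24)) = 1/(-28131 + (-1 + (7 - 1*9)*24)) = 1/(-28131 + (-1 + (7 - 9)*24)) = 1/(-28131 + (-1 - 2*24)) = 1/(-28131 + (-1 - 48)) = 1/(-28131 - 49) = 1/(-28180) = -1/28180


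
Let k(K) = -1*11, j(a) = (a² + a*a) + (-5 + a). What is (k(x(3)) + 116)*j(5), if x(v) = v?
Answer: 5250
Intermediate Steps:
j(a) = -5 + a + 2*a² (j(a) = (a² + a²) + (-5 + a) = 2*a² + (-5 + a) = -5 + a + 2*a²)
k(K) = -11
(k(x(3)) + 116)*j(5) = (-11 + 116)*(-5 + 5 + 2*5²) = 105*(-5 + 5 + 2*25) = 105*(-5 + 5 + 50) = 105*50 = 5250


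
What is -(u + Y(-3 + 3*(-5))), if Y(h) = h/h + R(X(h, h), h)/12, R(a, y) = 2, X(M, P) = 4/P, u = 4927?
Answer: -29569/6 ≈ -4928.2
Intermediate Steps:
Y(h) = 7/6 (Y(h) = h/h + 2/12 = 1 + 2*(1/12) = 1 + ⅙ = 7/6)
-(u + Y(-3 + 3*(-5))) = -(4927 + 7/6) = -1*29569/6 = -29569/6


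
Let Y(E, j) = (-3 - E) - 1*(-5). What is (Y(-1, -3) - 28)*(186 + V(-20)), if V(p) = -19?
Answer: -4175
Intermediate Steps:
Y(E, j) = 2 - E (Y(E, j) = (-3 - E) + 5 = 2 - E)
(Y(-1, -3) - 28)*(186 + V(-20)) = ((2 - 1*(-1)) - 28)*(186 - 19) = ((2 + 1) - 28)*167 = (3 - 28)*167 = -25*167 = -4175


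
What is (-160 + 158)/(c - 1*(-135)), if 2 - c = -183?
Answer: -1/160 ≈ -0.0062500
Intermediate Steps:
c = 185 (c = 2 - 1*(-183) = 2 + 183 = 185)
(-160 + 158)/(c - 1*(-135)) = (-160 + 158)/(185 - 1*(-135)) = -2/(185 + 135) = -2/320 = -2*1/320 = -1/160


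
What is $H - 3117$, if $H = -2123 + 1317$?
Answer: $-3923$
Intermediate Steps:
$H = -806$
$H - 3117 = -806 - 3117 = -3923$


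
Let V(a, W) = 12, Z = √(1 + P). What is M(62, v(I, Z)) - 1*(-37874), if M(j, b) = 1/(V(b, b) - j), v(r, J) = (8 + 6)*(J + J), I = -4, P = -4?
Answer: 1893699/50 ≈ 37874.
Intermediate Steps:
Z = I*√3 (Z = √(1 - 4) = √(-3) = I*√3 ≈ 1.732*I)
v(r, J) = 28*J (v(r, J) = 14*(2*J) = 28*J)
M(j, b) = 1/(12 - j)
M(62, v(I, Z)) - 1*(-37874) = -1/(-12 + 62) - 1*(-37874) = -1/50 + 37874 = 1893699/50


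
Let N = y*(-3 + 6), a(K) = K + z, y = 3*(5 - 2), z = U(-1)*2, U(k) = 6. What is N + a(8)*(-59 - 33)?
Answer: -1813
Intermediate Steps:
z = 12 (z = 6*2 = 12)
y = 9 (y = 3*3 = 9)
a(K) = 12 + K (a(K) = K + 12 = 12 + K)
N = 27 (N = 9*(-3 + 6) = 9*3 = 27)
N + a(8)*(-59 - 33) = 27 + (12 + 8)*(-59 - 33) = 27 + 20*(-92) = 27 - 1840 = -1813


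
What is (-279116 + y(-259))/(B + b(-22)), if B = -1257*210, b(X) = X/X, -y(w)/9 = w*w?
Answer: 882845/263969 ≈ 3.3445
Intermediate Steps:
y(w) = -9*w² (y(w) = -9*w*w = -9*w²)
b(X) = 1
B = -263970
(-279116 + y(-259))/(B + b(-22)) = (-279116 - 9*(-259)²)/(-263970 + 1) = (-279116 - 9*67081)/(-263969) = (-279116 - 603729)*(-1/263969) = -882845*(-1/263969) = 882845/263969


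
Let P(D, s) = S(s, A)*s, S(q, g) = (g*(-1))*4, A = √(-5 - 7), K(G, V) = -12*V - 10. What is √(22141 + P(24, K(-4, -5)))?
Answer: √(22141 - 400*I*√3) ≈ 148.82 - 2.328*I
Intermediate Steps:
K(G, V) = -10 - 12*V
A = 2*I*√3 (A = √(-12) = 2*I*√3 ≈ 3.4641*I)
S(q, g) = -4*g (S(q, g) = -g*4 = -4*g)
P(D, s) = -8*I*s*√3 (P(D, s) = (-8*I*√3)*s = -8*I*s*√3)
√(22141 + P(24, K(-4, -5))) = √(22141 - 8*I*(-10 - 12*(-5))*√3) = √(22141 - 8*I*(-10 + 60)*√3) = √(22141 - 8*I*50*√3) = √(22141 - 400*I*√3)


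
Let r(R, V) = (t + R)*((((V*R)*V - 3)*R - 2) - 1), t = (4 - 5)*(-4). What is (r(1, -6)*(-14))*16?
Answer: -33600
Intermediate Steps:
t = 4 (t = -1*(-4) = 4)
r(R, V) = (-3 + R*(-3 + R*V²))*(4 + R) (r(R, V) = (4 + R)*((((V*R)*V - 3)*R - 2) - 1) = (4 + R)*((((R*V)*V - 3)*R - 2) - 1) = (4 + R)*(((R*V² - 3)*R - 2) - 1) = (4 + R)*(((-3 + R*V²)*R - 2) - 1) = (4 + R)*((R*(-3 + R*V²) - 2) - 1) = (4 + R)*((-2 + R*(-3 + R*V²)) - 1) = (4 + R)*(-3 + R*(-3 + R*V²)) = (-3 + R*(-3 + R*V²))*(4 + R))
(r(1, -6)*(-14))*16 = ((-12 - 15*1 - 3*1² + 1³*(-6)² + 4*1²*(-6)²)*(-14))*16 = ((-12 - 15 - 3*1 + 1*36 + 4*1*36)*(-14))*16 = ((-12 - 15 - 3 + 36 + 144)*(-14))*16 = (150*(-14))*16 = -2100*16 = -33600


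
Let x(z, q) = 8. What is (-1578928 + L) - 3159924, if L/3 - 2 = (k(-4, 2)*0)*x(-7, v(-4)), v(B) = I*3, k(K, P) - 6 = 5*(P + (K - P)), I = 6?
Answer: -4738846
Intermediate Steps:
k(K, P) = 6 + 5*K (k(K, P) = 6 + 5*(P + (K - P)) = 6 + 5*K)
v(B) = 18 (v(B) = 6*3 = 18)
L = 6 (L = 6 + 3*(((6 + 5*(-4))*0)*8) = 6 + 3*(((6 - 20)*0)*8) = 6 + 3*(-14*0*8) = 6 + 3*(0*8) = 6 + 3*0 = 6 + 0 = 6)
(-1578928 + L) - 3159924 = (-1578928 + 6) - 3159924 = -1578922 - 3159924 = -4738846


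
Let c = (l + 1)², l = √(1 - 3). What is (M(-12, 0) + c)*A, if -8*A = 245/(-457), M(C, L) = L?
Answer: -245/3656 + 245*I*√2/1828 ≈ -0.067013 + 0.18954*I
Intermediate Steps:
l = I*√2 (l = √(-2) = I*√2 ≈ 1.4142*I)
c = (1 + I*√2)² (c = (I*√2 + 1)² = (1 + I*√2)² ≈ -1.0 + 2.8284*I)
A = 245/3656 (A = -245/(8*(-457)) = -245*(-1)/(8*457) = -⅛*(-245/457) = 245/3656 ≈ 0.067013)
(M(-12, 0) + c)*A = (0 + (1 + I*√2)²)*(245/3656) = (1 + I*√2)²*(245/3656) = 245*(1 + I*√2)²/3656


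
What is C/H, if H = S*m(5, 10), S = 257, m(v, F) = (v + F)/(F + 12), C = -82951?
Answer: -1824922/3855 ≈ -473.39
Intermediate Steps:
m(v, F) = (F + v)/(12 + F)
H = 3855/22 (H = 257*((10 + 5)/(12 + 10)) = 257*(15/22) = 3855/22 ≈ 175.23)
C/H = -82951/3855/22 = -82951*22/3855 = -1824922/3855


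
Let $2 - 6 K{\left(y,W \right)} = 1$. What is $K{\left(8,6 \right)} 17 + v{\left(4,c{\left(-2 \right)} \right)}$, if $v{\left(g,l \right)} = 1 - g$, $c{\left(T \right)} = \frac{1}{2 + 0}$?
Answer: $- \frac{1}{6} \approx -0.16667$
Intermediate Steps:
$K{\left(y,W \right)} = \frac{1}{6}$ ($K{\left(y,W \right)} = \frac{1}{3} - \frac{1}{6} = \frac{1}{6}$)
$c{\left(T \right)} = \frac{1}{2}$
$K{\left(8,6 \right)} 17 + v{\left(4,c{\left(-2 \right)} \right)} = \frac{1}{6} \cdot 17 + \left(1 - 4\right) = \frac{17}{6} + \left(1 - 4\right) = \frac{17}{6} - 3 = - \frac{1}{6}$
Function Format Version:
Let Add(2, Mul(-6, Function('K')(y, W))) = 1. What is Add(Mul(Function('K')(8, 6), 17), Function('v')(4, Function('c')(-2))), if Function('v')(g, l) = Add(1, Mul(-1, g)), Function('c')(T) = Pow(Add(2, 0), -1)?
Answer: Rational(-1, 6) ≈ -0.16667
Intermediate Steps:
Function('K')(y, W) = Rational(1, 6) (Function('K')(y, W) = Add(Rational(1, 3), Mul(Rational(-1, 6), 1)) = Add(Rational(1, 3), Rational(-1, 6)) = Rational(1, 6))
Function('c')(T) = Rational(1, 2) (Function('c')(T) = Pow(2, -1) = Rational(1, 2))
Add(Mul(Function('K')(8, 6), 17), Function('v')(4, Function('c')(-2))) = Add(Mul(Rational(1, 6), 17), Add(1, Mul(-1, 4))) = Add(Rational(17, 6), Add(1, -4)) = Add(Rational(17, 6), -3) = Rational(-1, 6)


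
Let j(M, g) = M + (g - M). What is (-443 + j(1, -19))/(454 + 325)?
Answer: -462/779 ≈ -0.59307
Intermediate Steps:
j(M, g) = g
(-443 + j(1, -19))/(454 + 325) = (-443 - 19)/(454 + 325) = -462/779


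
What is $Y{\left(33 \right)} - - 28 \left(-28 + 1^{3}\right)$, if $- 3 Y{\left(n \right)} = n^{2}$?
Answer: $-1119$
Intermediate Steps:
$Y{\left(n \right)} = - \frac{n^{2}}{3}$
$Y{\left(33 \right)} - - 28 \left(-28 + 1^{3}\right) = - \frac{33^{2}}{3} - - 28 \left(-28 + 1^{3}\right) = \left(- \frac{1}{3}\right) 1089 - - 28 \left(-28 + 1\right) = -363 - \left(-28\right) \left(-27\right) = -363 - 756 = -1119$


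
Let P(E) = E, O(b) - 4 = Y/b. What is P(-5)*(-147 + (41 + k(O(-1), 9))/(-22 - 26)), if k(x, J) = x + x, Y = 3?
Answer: 35495/48 ≈ 739.48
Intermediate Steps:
O(b) = 4 + 3/b
k(x, J) = 2*x
P(-5)*(-147 + (41 + k(O(-1), 9))/(-22 - 26)) = -5*(-147 + (41 + 2*(4 + 3/(-1)))/(-22 - 26)) = -5*(-147 + (41 + 2*(4 + 3*(-1)))/(-48)) = -5*(-147 + (41 + 2*(4 - 3))*(-1/48)) = -5*(-147 + (41 + 2*1)*(-1/48)) = -5*(-147 + (41 + 2)*(-1/48)) = -5*(-147 + 43*(-1/48)) = -5*(-147 - 43/48) = -5*(-7099/48) = 35495/48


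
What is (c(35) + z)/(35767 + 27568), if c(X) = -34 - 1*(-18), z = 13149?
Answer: 13133/63335 ≈ 0.20736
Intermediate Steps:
c(X) = -16 (c(X) = -34 + 18 = -16)
(c(35) + z)/(35767 + 27568) = (-16 + 13149)/(35767 + 27568) = 13133/63335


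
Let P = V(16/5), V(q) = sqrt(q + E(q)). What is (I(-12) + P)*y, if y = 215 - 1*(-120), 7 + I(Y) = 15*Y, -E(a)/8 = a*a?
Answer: -62645 + 268*I*sqrt(123) ≈ -62645.0 + 2972.3*I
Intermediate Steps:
E(a) = -8*a**2 (E(a) = -8*a*a = -8*a**2)
I(Y) = -7 + 15*Y
y = 335 (y = 215 + 120 = 335)
V(q) = sqrt(q - 8*q**2)
P = 4*I*sqrt(123)/5 (P = sqrt((16/5)*(1 - 128/5)) = sqrt((16*(1/5))*(1 - 128/5)) = sqrt(16*(1 - 8*16/5)/5) = sqrt(16*(1 - 128/5)/5) = sqrt((16/5)*(-123/5)) = sqrt(-1968/25) = 4*I*sqrt(123)/5 ≈ 8.8724*I)
(I(-12) + P)*y = ((-7 + 15*(-12)) + 4*I*sqrt(123)/5)*335 = ((-7 - 180) + 4*I*sqrt(123)/5)*335 = (-187 + 4*I*sqrt(123)/5)*335 = -62645 + 268*I*sqrt(123)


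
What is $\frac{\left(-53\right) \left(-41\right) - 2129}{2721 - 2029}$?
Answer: $\frac{11}{173} \approx 0.063584$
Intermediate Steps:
$\frac{\left(-53\right) \left(-41\right) - 2129}{2721 - 2029} = \frac{2173 - 2129}{692} = 44 \cdot \frac{1}{692} = \frac{11}{173}$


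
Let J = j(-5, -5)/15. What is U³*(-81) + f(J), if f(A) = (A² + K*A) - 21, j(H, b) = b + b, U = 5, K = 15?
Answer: -91400/9 ≈ -10156.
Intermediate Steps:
j(H, b) = 2*b
J = -⅔ (J = (2*(-5))/15 = -10*1/15 = -⅔ ≈ -0.66667)
f(A) = -21 + A² + 15*A (f(A) = (A² + 15*A) - 21 = -21 + A² + 15*A)
U³*(-81) + f(J) = 5³*(-81) + (-21 + (-⅔)² + 15*(-⅔)) = 125*(-81) + (-21 + 4/9 - 10) = -10125 - 275/9 = -91400/9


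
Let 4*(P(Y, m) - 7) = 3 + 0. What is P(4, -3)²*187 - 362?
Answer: 173915/16 ≈ 10870.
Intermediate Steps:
P(Y, m) = 31/4 (P(Y, m) = 7 + (3 + 0)/4 = 7 + (¼)*3 = 7 + ¾ = 31/4)
P(4, -3)²*187 - 362 = (31/4)²*187 - 362 = (961/16)*187 - 362 = 179707/16 - 362 = 173915/16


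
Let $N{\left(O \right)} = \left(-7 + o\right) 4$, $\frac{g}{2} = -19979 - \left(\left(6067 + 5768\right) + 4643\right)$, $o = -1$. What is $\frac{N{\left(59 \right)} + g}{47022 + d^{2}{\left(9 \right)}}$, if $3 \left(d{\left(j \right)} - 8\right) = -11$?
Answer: $- \frac{656514}{423367} \approx -1.5507$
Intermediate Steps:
$d{\left(j \right)} = \frac{13}{3}$ ($d{\left(j \right)} = 8 + \frac{1}{3} \left(-11\right) = 8 - \frac{11}{3} = \frac{13}{3}$)
$g = -72914$ ($g = 2 \left(-19979 - \left(\left(6067 + 5768\right) + 4643\right)\right) = 2 \left(-19979 - \left(11835 + 4643\right)\right) = 2 \left(-19979 - 16478\right) = 2 \left(-36457\right) = -72914$)
$N{\left(O \right)} = -32$ ($N{\left(O \right)} = \left(-7 - 1\right) 4 = \left(-8\right) 4 = -32$)
$\frac{N{\left(59 \right)} + g}{47022 + d^{2}{\left(9 \right)}} = \frac{-32 - 72914}{47022 + \left(\frac{13}{3}\right)^{2}} = - \frac{72946}{47022 + \frac{169}{9}} = - \frac{72946}{\frac{423367}{9}} = \left(-72946\right) \frac{9}{423367} = - \frac{656514}{423367}$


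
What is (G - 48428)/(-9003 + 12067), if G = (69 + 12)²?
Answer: -41867/3064 ≈ -13.664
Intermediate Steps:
G = 6561 (G = 81² = 6561)
(G - 48428)/(-9003 + 12067) = (6561 - 48428)/(-9003 + 12067) = -41867/3064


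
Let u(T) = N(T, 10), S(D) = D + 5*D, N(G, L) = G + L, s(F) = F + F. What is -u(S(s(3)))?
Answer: -46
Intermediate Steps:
s(F) = 2*F
S(D) = 6*D
u(T) = 10 + T (u(T) = T + 10 = 10 + T)
-u(S(s(3))) = -(10 + 6*(2*3)) = -(10 + 6*6) = -(10 + 36) = -1*46 = -46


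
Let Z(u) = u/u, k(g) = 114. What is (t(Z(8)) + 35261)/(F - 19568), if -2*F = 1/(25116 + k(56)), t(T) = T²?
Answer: -1779320520/987401281 ≈ -1.8020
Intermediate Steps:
Z(u) = 1
F = -1/50460 (F = -1/(2*(25116 + 114)) = -½/25230 = -½*1/25230 = -1/50460 ≈ -1.9818e-5)
(t(Z(8)) + 35261)/(F - 19568) = (1² + 35261)/(-1/50460 - 19568) = (1 + 35261)/(-987401281/50460) = 35262*(-50460/987401281) = -1779320520/987401281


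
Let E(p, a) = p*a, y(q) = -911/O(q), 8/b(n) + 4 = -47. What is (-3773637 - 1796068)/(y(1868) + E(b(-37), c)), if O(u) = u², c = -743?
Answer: -198237635459184/4148217959 ≈ -47789.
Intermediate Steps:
b(n) = -8/51 (b(n) = 8/(-4 - 47) = 8/(-51) = 8*(-1/51) = -8/51)
y(q) = -911/q²
E(p, a) = a*p
(-3773637 - 1796068)/(y(1868) + E(b(-37), c)) = (-3773637 - 1796068)/(-911/1868² - 743*(-8/51)) = -5569705/(-911*1/3489424 + 5944/51) = -5569705/(-911/3489424 + 5944/51) = -5569705/20741089795/177960624 = -5569705*177960624/20741089795 = -198237635459184/4148217959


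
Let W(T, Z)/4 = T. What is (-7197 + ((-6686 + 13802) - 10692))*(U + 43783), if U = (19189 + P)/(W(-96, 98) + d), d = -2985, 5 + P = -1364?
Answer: -529626201237/1123 ≈ -4.7162e+8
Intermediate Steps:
P = -1369 (P = -5 - 1364 = -1369)
W(T, Z) = 4*T
U = -5940/1123 (U = (19189 - 1369)/(4*(-96) - 2985) = 17820/(-384 - 2985) = 17820/(-3369) = 17820*(-1/3369) = -5940/1123 ≈ -5.2894)
(-7197 + ((-6686 + 13802) - 10692))*(U + 43783) = (-7197 + ((-6686 + 13802) - 10692))*(-5940/1123 + 43783) = (-7197 + (7116 - 10692))*(49162369/1123) = (-7197 - 3576)*(49162369/1123) = -10773*49162369/1123 = -529626201237/1123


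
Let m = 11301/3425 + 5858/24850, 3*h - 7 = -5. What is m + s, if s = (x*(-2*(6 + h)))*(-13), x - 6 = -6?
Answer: 1203574/340445 ≈ 3.5353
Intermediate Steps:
x = 0 (x = 6 - 6 = 0)
h = 2/3 (h = 7/3 + (1/3)*(-5) = 7/3 - 5/3 = 2/3 ≈ 0.66667)
s = 0 (s = (0*(-2*(6 + 2/3)))*(-13) = (0*(-2*20/3))*(-13) = (0*(-40/3))*(-13) = 0*(-13) = 0)
m = 1203574/340445 (m = 11301*(1/3425) + 5858*(1/24850) = 11301/3425 + 2929/12425 = 1203574/340445 ≈ 3.5353)
m + s = 1203574/340445 + 0 = 1203574/340445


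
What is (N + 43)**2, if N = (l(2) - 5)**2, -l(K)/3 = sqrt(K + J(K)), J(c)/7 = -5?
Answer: 22741 - 13740*I*sqrt(33) ≈ 22741.0 - 78930.0*I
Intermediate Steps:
J(c) = -35 (J(c) = 7*(-5) = -35)
l(K) = -3*sqrt(-35 + K) (l(K) = -3*sqrt(K - 35) = -3*sqrt(-35 + K))
N = (-5 - 3*I*sqrt(33))**2 (N = (-3*sqrt(-35 + 2) - 5)**2 = (-3*I*sqrt(33) - 5)**2 = (-5 - 3*I*sqrt(33))**2 ≈ -272.0 + 172.34*I)
(N + 43)**2 = ((-272 + 30*I*sqrt(33)) + 43)**2 = (-229 + 30*I*sqrt(33))**2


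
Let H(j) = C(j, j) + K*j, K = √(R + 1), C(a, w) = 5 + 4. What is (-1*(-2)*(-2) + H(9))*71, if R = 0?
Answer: 994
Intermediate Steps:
C(a, w) = 9
K = 1 (K = √(0 + 1) = √1 = 1)
H(j) = 9 + j (H(j) = 9 + 1*j = 9 + j)
(-1*(-2)*(-2) + H(9))*71 = (-1*(-2)*(-2) + (9 + 9))*71 = (2*(-2) + 18)*71 = (-4 + 18)*71 = 14*71 = 994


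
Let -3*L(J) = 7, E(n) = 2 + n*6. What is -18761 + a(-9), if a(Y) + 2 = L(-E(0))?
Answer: -56296/3 ≈ -18765.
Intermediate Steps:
E(n) = 2 + 6*n
L(J) = -7/3 (L(J) = -⅓*7 = -7/3)
a(Y) = -13/3 (a(Y) = -2 - 7/3 = -13/3)
-18761 + a(-9) = -18761 - 13/3 = -56296/3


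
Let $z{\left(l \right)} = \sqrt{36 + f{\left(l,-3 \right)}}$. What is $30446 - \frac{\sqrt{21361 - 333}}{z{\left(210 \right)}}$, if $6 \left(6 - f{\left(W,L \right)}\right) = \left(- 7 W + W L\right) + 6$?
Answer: $30446 - \frac{2 \sqrt{2055487}}{391} \approx 30439.0$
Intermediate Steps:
$f{\left(W,L \right)} = 5 + \frac{7 W}{6} - \frac{L W}{6}$ ($f{\left(W,L \right)} = 6 - \frac{\left(- 7 W + W L\right) + 6}{6} = 6 - \frac{\left(- 7 W + L W\right) + 6}{6} = 6 - \frac{6 - 7 W + L W}{6} = 6 - \left(1 - \frac{7 W}{6} + \frac{L W}{6}\right) = 5 + \frac{7 W}{6} - \frac{L W}{6}$)
$z{\left(l \right)} = \sqrt{41 + \frac{5 l}{3}}$ ($z{\left(l \right)} = \sqrt{36 + \left(5 + \frac{7 l}{6} - - \frac{l}{2}\right)} = \sqrt{36 + \left(5 + \frac{7 l}{6} + \frac{l}{2}\right)} = \sqrt{36 + \left(5 + \frac{5 l}{3}\right)} = \sqrt{41 + \frac{5 l}{3}}$)
$30446 - \frac{\sqrt{21361 - 333}}{z{\left(210 \right)}} = 30446 - \frac{\sqrt{21361 - 333}}{\frac{1}{3} \sqrt{369 + 15 \cdot 210}} = 30446 - \frac{\sqrt{21028}}{\frac{1}{3} \sqrt{369 + 3150}} = 30446 - \frac{2 \sqrt{5257}}{\frac{1}{3} \sqrt{3519}} = 30446 - \frac{2 \sqrt{5257}}{\frac{1}{3} \cdot 3 \sqrt{391}} = 30446 - \frac{2 \sqrt{5257}}{\sqrt{391}} = 30446 - 2 \sqrt{5257} \frac{\sqrt{391}}{391} = 30446 - \frac{2 \sqrt{2055487}}{391}$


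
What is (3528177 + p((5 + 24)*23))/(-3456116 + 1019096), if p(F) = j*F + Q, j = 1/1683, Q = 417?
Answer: -5938624369/4101504660 ≈ -1.4479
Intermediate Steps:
j = 1/1683 ≈ 0.00059418
p(F) = 417 + F/1683 (p(F) = F/1683 + 417 = 417 + F/1683)
(3528177 + p((5 + 24)*23))/(-3456116 + 1019096) = (3528177 + (417 + ((5 + 24)*23)/1683))/(-3456116 + 1019096) = (3528177 + (417 + (29*23)/1683))/(-2437020) = (3528177 + (417 + (1/1683)*667))*(-1/2437020) = (3528177 + (417 + 667/1683))*(-1/2437020) = (3528177 + 702478/1683)*(-1/2437020) = (5938624369/1683)*(-1/2437020) = -5938624369/4101504660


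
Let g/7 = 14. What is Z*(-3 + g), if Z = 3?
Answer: 285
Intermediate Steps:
g = 98 (g = 7*14 = 98)
Z*(-3 + g) = 3*(-3 + 98) = 3*95 = 285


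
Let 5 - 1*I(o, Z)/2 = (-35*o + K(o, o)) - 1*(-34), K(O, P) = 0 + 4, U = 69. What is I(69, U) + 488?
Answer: 5252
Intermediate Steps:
K(O, P) = 4
I(o, Z) = -66 + 70*o (I(o, Z) = 10 - 2*((-35*o + 4) - 1*(-34)) = 10 - 2*((4 - 35*o) + 34) = 10 - 2*(38 - 35*o) = 10 + (-76 + 70*o) = -66 + 70*o)
I(69, U) + 488 = (-66 + 70*69) + 488 = (-66 + 4830) + 488 = 4764 + 488 = 5252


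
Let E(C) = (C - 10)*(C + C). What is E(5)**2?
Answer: 2500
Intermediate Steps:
E(C) = 2*C*(-10 + C) (E(C) = (-10 + C)*(2*C) = 2*C*(-10 + C))
E(5)**2 = (2*5*(-10 + 5))**2 = (2*5*(-5))**2 = (-50)**2 = 2500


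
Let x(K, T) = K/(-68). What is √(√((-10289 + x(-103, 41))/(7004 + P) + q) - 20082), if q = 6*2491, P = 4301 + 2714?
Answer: √(-506939764653768 + 158882*√377270676113401)/158882 ≈ 141.28*I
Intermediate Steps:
x(K, T) = -K/68 (x(K, T) = K*(-1/68) = -K/68)
P = 7015
q = 14946
√(√((-10289 + x(-103, 41))/(7004 + P) + q) - 20082) = √(√((-10289 - 1/68*(-103))/(7004 + 7015) + 14946) - 20082) = √(√((-10289 + 103/68)/14019 + 14946) - 20082) = √(√(-699549/68*1/14019 + 14946) - 20082) = √(√(-233183/317764 + 14946) - 20082) = √(√(4749067561/317764) - 20082) = √(√377270676113401/158882 - 20082) = √(-20082 + √377270676113401/158882)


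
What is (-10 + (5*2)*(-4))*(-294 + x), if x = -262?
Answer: 27800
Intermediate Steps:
(-10 + (5*2)*(-4))*(-294 + x) = (-10 + (5*2)*(-4))*(-294 - 262) = (-10 + 10*(-4))*(-556) = (-10 - 40)*(-556) = -50*(-556) = 27800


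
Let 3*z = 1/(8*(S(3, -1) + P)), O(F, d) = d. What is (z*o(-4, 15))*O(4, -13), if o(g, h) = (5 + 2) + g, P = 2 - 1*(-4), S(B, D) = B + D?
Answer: -13/64 ≈ -0.20313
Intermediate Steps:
P = 6 (P = 2 + 4 = 6)
o(g, h) = 7 + g
z = 1/192 (z = 1/(3*((8*((3 - 1) + 6)))) = 1/(3*((8*(2 + 6)))) = 1/(3*((8*8))) = (⅓)/64 = (⅓)*(1/64) = 1/192 ≈ 0.0052083)
(z*o(-4, 15))*O(4, -13) = ((7 - 4)/192)*(-13) = ((1/192)*3)*(-13) = (1/64)*(-13) = -13/64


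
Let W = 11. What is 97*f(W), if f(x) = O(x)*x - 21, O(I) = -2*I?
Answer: -25511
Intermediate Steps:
f(x) = -21 - 2*x**2 (f(x) = (-2*x)*x - 21 = -2*x**2 - 21 = -21 - 2*x**2)
97*f(W) = 97*(-21 - 2*11**2) = 97*(-21 - 2*121) = 97*(-21 - 242) = 97*(-263) = -25511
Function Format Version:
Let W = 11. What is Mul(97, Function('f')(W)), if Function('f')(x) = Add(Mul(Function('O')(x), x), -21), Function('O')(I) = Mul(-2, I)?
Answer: -25511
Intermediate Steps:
Function('f')(x) = Add(-21, Mul(-2, Pow(x, 2))) (Function('f')(x) = Add(Mul(Mul(-2, x), x), -21) = Add(Mul(-2, Pow(x, 2)), -21) = Add(-21, Mul(-2, Pow(x, 2))))
Mul(97, Function('f')(W)) = Mul(97, Add(-21, Mul(-2, Pow(11, 2)))) = Mul(97, Add(-21, Mul(-2, 121))) = Mul(97, Add(-21, -242)) = Mul(97, -263) = -25511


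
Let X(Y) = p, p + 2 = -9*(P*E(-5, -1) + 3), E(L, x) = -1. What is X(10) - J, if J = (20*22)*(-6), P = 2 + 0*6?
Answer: 2629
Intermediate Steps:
P = 2 (P = 2 + 0 = 2)
J = -2640 (J = 440*(-6) = -2640)
p = -11 (p = -2 - 9*(2*(-1) + 3) = -2 - 9*(-2 + 3) = -2 - 9*1 = -2 - 9 = -11)
X(Y) = -11
X(10) - J = -11 - 1*(-2640) = -11 + 2640 = 2629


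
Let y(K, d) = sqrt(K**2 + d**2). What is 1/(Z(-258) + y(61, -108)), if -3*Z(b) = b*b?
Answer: -22188/492291959 - sqrt(15385)/492291959 ≈ -4.5323e-5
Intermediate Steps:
Z(b) = -b**2/3 (Z(b) = -b*b/3 = -b**2/3)
1/(Z(-258) + y(61, -108)) = 1/(-1/3*(-258)**2 + sqrt(61**2 + (-108)**2)) = 1/(-1/3*66564 + sqrt(3721 + 11664)) = 1/(-22188 + sqrt(15385))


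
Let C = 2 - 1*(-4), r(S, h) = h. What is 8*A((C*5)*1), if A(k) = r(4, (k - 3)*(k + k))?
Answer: 12960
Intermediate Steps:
C = 6 (C = 2 + 4 = 6)
A(k) = 2*k*(-3 + k) (A(k) = (k - 3)*(k + k) = (-3 + k)*(2*k) = 2*k*(-3 + k))
8*A((C*5)*1) = 8*(2*((6*5)*1)*(-3 + (6*5)*1)) = 8*(2*(30*1)*(-3 + 30*1)) = 8*(2*30*(-3 + 30)) = 8*(2*30*27) = 8*1620 = 12960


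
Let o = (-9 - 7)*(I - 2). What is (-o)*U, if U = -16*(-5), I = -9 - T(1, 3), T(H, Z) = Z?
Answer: -17920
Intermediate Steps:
I = -12 (I = -9 - 1*3 = -9 - 3 = -12)
o = 224 (o = (-9 - 7)*(-12 - 2) = -16*(-14) = 224)
U = 80 (U = -4*(-20) = 80)
(-o)*U = -1*224*80 = -224*80 = -17920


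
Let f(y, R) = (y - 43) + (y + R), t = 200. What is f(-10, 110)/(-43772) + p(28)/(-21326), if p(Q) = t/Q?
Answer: -4602427/3267185852 ≈ -0.0014087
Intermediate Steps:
f(y, R) = -43 + R + 2*y (f(y, R) = (-43 + y) + (R + y) = -43 + R + 2*y)
p(Q) = 200/Q
f(-10, 110)/(-43772) + p(28)/(-21326) = (-43 + 110 + 2*(-10))/(-43772) + (200/28)/(-21326) = (-43 + 110 - 20)*(-1/43772) + (200*(1/28))*(-1/21326) = 47*(-1/43772) + (50/7)*(-1/21326) = -47/43772 - 25/74641 = -4602427/3267185852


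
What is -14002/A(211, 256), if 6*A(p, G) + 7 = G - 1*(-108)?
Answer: -28004/119 ≈ -235.33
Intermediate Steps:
A(p, G) = 101/6 + G/6 (A(p, G) = -7/6 + (G - 1*(-108))/6 = -7/6 + (G + 108)/6 = -7/6 + (108 + G)/6 = -7/6 + (18 + G/6) = 101/6 + G/6)
-14002/A(211, 256) = -14002/(101/6 + (⅙)*256) = -14002/(101/6 + 128/3) = -14002/119/2 = -14002*2/119 = -28004/119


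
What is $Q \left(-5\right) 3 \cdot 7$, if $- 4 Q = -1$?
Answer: $- \frac{105}{4} \approx -26.25$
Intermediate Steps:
$Q = \frac{1}{4}$ ($Q = \left(- \frac{1}{4}\right) \left(-1\right) = \frac{1}{4} \approx 0.25$)
$Q \left(-5\right) 3 \cdot 7 = \frac{1}{4} \left(-5\right) 3 \cdot 7 = \left(- \frac{5}{4}\right) 21 = - \frac{105}{4}$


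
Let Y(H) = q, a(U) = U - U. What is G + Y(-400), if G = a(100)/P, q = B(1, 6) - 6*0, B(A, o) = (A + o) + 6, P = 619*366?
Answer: 13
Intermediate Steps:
a(U) = 0
P = 226554
B(A, o) = 6 + A + o
q = 13 (q = (6 + 1 + 6) - 6*0 = 13 + 0 = 13)
Y(H) = 13
G = 0 (G = 0/226554 = 0*(1/226554) = 0)
G + Y(-400) = 0 + 13 = 13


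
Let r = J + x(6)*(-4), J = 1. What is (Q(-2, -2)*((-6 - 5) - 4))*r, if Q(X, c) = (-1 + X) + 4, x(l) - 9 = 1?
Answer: 585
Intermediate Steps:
x(l) = 10 (x(l) = 9 + 1 = 10)
Q(X, c) = 3 + X
r = -39 (r = 1 + 10*(-4) = 1 - 40 = -39)
(Q(-2, -2)*((-6 - 5) - 4))*r = ((3 - 2)*((-6 - 5) - 4))*(-39) = (1*(-11 - 4))*(-39) = (1*(-15))*(-39) = -15*(-39) = 585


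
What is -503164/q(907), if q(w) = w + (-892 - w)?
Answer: 125791/223 ≈ 564.08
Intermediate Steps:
q(w) = -892
-503164/q(907) = -503164/(-892) = -503164*(-1/892) = 125791/223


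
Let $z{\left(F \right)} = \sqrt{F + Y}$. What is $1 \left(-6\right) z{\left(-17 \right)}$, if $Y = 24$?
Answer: $- 6 \sqrt{7} \approx -15.875$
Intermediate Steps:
$z{\left(F \right)} = \sqrt{24 + F}$ ($z{\left(F \right)} = \sqrt{F + 24} = \sqrt{24 + F}$)
$1 \left(-6\right) z{\left(-17 \right)} = 1 \left(-6\right) \sqrt{24 - 17} = - 6 \sqrt{7}$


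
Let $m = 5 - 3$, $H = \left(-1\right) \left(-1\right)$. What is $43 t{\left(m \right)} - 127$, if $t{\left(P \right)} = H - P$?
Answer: $-170$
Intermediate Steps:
$H = 1$
$m = 2$
$t{\left(P \right)} = 1 - P$
$43 t{\left(m \right)} - 127 = 43 \left(1 - 2\right) - 127 = 43 \left(-1\right) - 127 = -43 - 127 = -170$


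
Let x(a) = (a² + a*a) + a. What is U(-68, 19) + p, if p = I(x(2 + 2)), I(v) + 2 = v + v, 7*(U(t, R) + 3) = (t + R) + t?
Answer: 352/7 ≈ 50.286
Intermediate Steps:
U(t, R) = -3 + R/7 + 2*t/7 (U(t, R) = -3 + ((t + R) + t)/7 = -3 + ((R + t) + t)/7 = -3 + (R + 2*t)/7 = -3 + (R/7 + 2*t/7) = -3 + R/7 + 2*t/7)
x(a) = a + 2*a² (x(a) = (a² + a²) + a = 2*a² + a = a + 2*a²)
I(v) = -2 + 2*v (I(v) = -2 + (v + v) = -2 + 2*v)
p = 70 (p = -2 + 2*((2 + 2)*(1 + 2*(2 + 2))) = -2 + 2*(4*(1 + 2*4)) = -2 + 2*(4*(1 + 8)) = -2 + 2*(4*9) = -2 + 2*36 = -2 + 72 = 70)
U(-68, 19) + p = (-3 + (⅐)*19 + (2/7)*(-68)) + 70 = (-3 + 19/7 - 136/7) + 70 = -138/7 + 70 = 352/7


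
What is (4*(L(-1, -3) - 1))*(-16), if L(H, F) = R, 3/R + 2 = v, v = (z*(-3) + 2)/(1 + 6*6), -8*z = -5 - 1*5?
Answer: 15936/101 ≈ 157.78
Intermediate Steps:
z = 5/4 (z = -(-5 - 1*5)/8 = -(-5 - 5)/8 = -1/8*(-10) = 5/4 ≈ 1.2500)
v = -7/148 (v = ((5/4)*(-3) + 2)/(1 + 6*6) = (-15/4 + 2)/(1 + 36) = -7/4/37 = -7/4*1/37 = -7/148 ≈ -0.047297)
R = -148/101 (R = 3/(-2 - 7/148) = 3/(-303/148) = 3*(-148/303) = -148/101 ≈ -1.4653)
L(H, F) = -148/101
(4*(L(-1, -3) - 1))*(-16) = (4*(-148/101 - 1))*(-16) = (4*(-249/101))*(-16) = -996/101*(-16) = 15936/101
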